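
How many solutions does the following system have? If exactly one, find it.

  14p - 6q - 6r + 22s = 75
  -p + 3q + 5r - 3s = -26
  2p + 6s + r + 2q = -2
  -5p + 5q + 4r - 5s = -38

Row-reduce:
R1 ← R1 / (14).
R2 ← R2 + 1·R1.
R3 ← R3 − 2·R1.
R4 ← R4 + 5·R1.
R2 ← R2 / (18/7).
R1 ← R1 + 3/7·R2.
R3 ← R3 − 20/7·R2.
R4 ← R4 − 20/7·R2.
R3 ← R3 / (-29/9).
R1 ← R1 − 1/3·R3.
R2 ← R2 − 16/9·R3.
R4 ← R4 + 29/9·R3.
Row 4 reduces to 0 = 3/2, a contradiction. The system is inconsistent.

no solution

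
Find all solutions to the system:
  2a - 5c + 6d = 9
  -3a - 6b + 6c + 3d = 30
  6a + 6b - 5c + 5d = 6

infinitely many solutions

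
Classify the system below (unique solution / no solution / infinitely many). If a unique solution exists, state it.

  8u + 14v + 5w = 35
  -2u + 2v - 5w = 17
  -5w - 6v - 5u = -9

infinitely many solutions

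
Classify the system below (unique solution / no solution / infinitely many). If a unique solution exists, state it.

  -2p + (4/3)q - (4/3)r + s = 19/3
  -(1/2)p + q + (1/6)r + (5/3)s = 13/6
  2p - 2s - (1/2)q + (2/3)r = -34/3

Row-reduce:
R1 ← R1 / (-2).
R2 ← R2 + 1/2·R1.
R3 ← R3 − 2·R1.
R2 ← R2 / (2/3).
R1 ← R1 + 2/3·R2.
R3 ← R3 − 5/6·R2.
R3 ← R3 / (-31/24).
R1 ← R1 − 7/6·R3.
R2 ← R2 − 3/4·R3.
Rank is 3 with 4 unknowns, leaving s free.

infinitely many solutions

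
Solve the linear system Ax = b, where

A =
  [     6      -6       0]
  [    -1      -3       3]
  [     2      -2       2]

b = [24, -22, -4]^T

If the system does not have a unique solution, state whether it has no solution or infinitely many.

x_1 = 4, x_2 = 0, x_3 = -6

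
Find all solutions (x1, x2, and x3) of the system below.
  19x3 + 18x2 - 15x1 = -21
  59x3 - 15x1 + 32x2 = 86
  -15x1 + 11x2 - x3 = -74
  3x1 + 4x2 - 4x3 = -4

Row-reduce:
R1 ← R1 / (-15).
R2 ← R2 + 15·R1.
R3 ← R3 + 15·R1.
R4 ← R4 − 3·R1.
R2 ← R2 / (14).
R1 ← R1 + 6/5·R2.
R3 ← R3 + 7·R2.
R4 ← R4 − 38/5·R2.
Swap R3 and R4.
R3 ← R3 / (-767/35).
R1 ← R1 − 227/105·R3.
R2 ← R2 − 20/7·R3.
Row 4 reduces to 0 = 1/2, a contradiction. The system is inconsistent.

no solution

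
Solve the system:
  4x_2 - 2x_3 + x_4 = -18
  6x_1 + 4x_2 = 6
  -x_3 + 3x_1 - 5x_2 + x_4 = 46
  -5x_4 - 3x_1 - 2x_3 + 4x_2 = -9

x_1 = 5, x_2 = -6, x_3 = -5, x_4 = -4

Row-reduce the augmented matrix:
Swap R1 and R2.
R1 ← R1 / (6).
R3 ← R3 − 3·R1.
R4 ← R4 + 3·R1.
R2 ← R2 / (4).
R1 ← R1 − 2/3·R2.
R3 ← R3 + 7·R2.
R4 ← R4 − 6·R2.
R3 ← R3 / (-9/2).
R1 ← R1 − 1/3·R3.
R2 ← R2 + 1/2·R3.
R4 ← R4 − 1·R3.
R4 ← R4 / (-53/9).
R1 ← R1 − 1/27·R4.
R2 ← R2 + 1/18·R4.
R3 ← R3 + 11/18·R4.
Reading off the reduced rows gives x_1 = 5, x_2 = -6, x_3 = -5, x_4 = -4.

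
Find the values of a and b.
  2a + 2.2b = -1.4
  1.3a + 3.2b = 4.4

a = -4, b = 3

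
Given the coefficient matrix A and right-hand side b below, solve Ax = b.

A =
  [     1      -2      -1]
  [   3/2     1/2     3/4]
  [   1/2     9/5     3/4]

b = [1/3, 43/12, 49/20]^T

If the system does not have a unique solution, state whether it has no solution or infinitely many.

x_1 = 2, x_2 = 2/3, x_3 = 1/3

Row-reduce the augmented matrix:
R2 ← R2 − 3/2·R1.
R3 ← R3 − 1/2·R1.
R2 ← R2 / (7/2).
R1 ← R1 + 2·R2.
R3 ← R3 − 14/5·R2.
R3 ← R3 / (-11/20).
R1 ← R1 − 2/7·R3.
R2 ← R2 − 9/14·R3.
Reading off the reduced rows gives x_1 = 2, x_2 = 2/3, x_3 = 1/3.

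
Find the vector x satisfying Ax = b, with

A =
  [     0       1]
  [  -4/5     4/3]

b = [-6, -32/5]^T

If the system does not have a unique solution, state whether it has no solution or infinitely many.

x_1 = -2, x_2 = -6

Row-reduce the augmented matrix:
Swap R1 and R2.
R1 ← R1 / (-4/5).
R1 ← R1 + 5/3·R2.
Reading off the reduced rows gives x_1 = -2, x_2 = -6.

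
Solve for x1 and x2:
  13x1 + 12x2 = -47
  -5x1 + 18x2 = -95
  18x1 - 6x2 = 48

x1 = 1, x2 = -5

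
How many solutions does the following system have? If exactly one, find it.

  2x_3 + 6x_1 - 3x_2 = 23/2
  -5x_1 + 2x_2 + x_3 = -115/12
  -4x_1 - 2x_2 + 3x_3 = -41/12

x_1 = 4/3, x_2 = -4/3, x_3 = -1/4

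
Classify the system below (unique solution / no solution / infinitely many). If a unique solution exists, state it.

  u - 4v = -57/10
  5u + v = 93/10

u = 3/2, v = 9/5

Row-reduce the augmented matrix:
R2 ← R2 − 5·R1.
R2 ← R2 / (21).
R1 ← R1 + 4·R2.
Reading off the reduced rows gives u = 3/2, v = 9/5.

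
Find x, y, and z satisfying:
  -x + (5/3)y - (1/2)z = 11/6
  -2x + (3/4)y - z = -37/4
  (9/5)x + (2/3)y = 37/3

Row-reduce the augmented matrix:
R1 ← R1 / (-1).
R2 ← R2 + 2·R1.
R3 ← R3 − 9/5·R1.
R2 ← R2 / (-31/12).
R1 ← R1 + 5/3·R2.
R3 ← R3 − 11/3·R2.
R3 ← R3 / (-9/10).
R1 ← R1 − 1/2·R3.
Reading off the reduced rows gives x = 5, y = 5, z = 3.

x = 5, y = 5, z = 3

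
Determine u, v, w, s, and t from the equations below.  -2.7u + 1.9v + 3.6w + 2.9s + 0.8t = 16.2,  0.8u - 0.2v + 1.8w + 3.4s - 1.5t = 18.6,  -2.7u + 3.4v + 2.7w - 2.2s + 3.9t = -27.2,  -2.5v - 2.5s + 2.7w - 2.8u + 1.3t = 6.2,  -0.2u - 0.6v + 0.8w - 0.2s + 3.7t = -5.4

Row-reduce the augmented matrix:
R1 ← R1 / (-27/10).
R2 ← R2 − 4/5·R1.
R3 ← R3 + 27/10·R1.
R4 ← R4 + 14/5·R1.
R5 ← R5 + 1/5·R1.
R2 ← R2 / (49/135).
R1 ← R1 + 19/27·R2.
R3 ← R3 − 3/2·R2.
R4 ← R4 + 1207/270·R2.
R5 ← R5 + 20/27·R2.
R3 ← R3 / (-3123/245).
R1 ← R1 − 207/49·R3.
R2 ← R2 − 387/49·R3.
R4 ← R4 − 8397/245·R3.
R5 ← R5 − 1564/245·R3.
R4 ← R4 / (-4889/347).
R1 ← R1 + 118/347·R4.
R2 ← R2 + 809/347·R4.
R3 ← R3 − 618/347·R4.
R5 ← R5 + 5364/1735·R4.
R5 ← R5 / (7988927/2200050).
R1 ← R1 + 15993/97780·R5.
R2 ← R2 − 45931/97780·R5.
R3 ← R3 − 235937/880020·R5.
R4 ← R4 + 12638/24445·R5.
Reading off the reduced rows gives u = -5, v = -5, w = -1, s = 6, t = -2.

u = -5, v = -5, w = -1, s = 6, t = -2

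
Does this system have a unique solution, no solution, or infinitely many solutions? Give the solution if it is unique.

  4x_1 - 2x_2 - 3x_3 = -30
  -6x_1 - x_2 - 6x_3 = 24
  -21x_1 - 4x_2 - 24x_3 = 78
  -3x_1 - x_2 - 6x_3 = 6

x_1 = -6, x_2 = 0, x_3 = 2

Row-reduce the augmented matrix:
R1 ← R1 / (4).
R2 ← R2 + 6·R1.
R3 ← R3 + 21·R1.
R4 ← R4 + 3·R1.
R2 ← R2 / (-4).
R1 ← R1 + 1/2·R2.
R3 ← R3 + 29/2·R2.
R4 ← R4 + 5/2·R2.
R3 ← R3 / (-27/16).
R1 ← R1 − 9/16·R3.
R2 ← R2 − 21/8·R3.
R4 ← R4 + 27/16·R3.
R4 reduces to 0 = 0, so the extra equation is consistent.
Reading off the reduced rows gives x_1 = -6, x_2 = 0, x_3 = 2.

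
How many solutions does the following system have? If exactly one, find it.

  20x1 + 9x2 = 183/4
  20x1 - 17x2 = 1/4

x1 = 3/2, x2 = 7/4

Row-reduce the augmented matrix:
R1 ← R1 / (20).
R2 ← R2 − 20·R1.
R2 ← R2 / (-26).
R1 ← R1 − 9/20·R2.
Reading off the reduced rows gives x1 = 3/2, x2 = 7/4.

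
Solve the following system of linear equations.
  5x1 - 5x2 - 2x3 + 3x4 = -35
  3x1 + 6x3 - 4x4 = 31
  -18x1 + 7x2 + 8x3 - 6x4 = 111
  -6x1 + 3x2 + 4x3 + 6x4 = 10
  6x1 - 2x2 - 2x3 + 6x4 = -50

Row-reduce:
R1 ← R1 / (5).
R2 ← R2 − 3·R1.
R3 ← R3 + 18·R1.
R4 ← R4 + 6·R1.
R5 ← R5 − 6·R1.
R2 ← R2 / (3).
R1 ← R1 + 1·R2.
R3 ← R3 + 11·R2.
R4 ← R4 + 3·R2.
R5 ← R5 − 4·R2.
R3 ← R3 / (136/5).
R1 ← R1 − 2·R3.
R2 ← R2 − 12/5·R3.
R4 ← R4 − 44/5·R3.
R5 ← R5 + 46/5·R3.
R4 ← R4 / (931/102).
R1 ← R1 + 25/204·R4.
R2 ← R2 + 49/102·R4.
R3 ← R3 + 247/408·R4.
R5 ← R5 − 931/204·R4.
Row 5 reduces to 0 = 1/2, a contradiction. The system is inconsistent.

no solution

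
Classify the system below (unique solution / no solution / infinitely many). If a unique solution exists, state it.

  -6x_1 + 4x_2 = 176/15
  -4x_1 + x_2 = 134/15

x_1 = -12/5, x_2 = -2/3

Row-reduce the augmented matrix:
R1 ← R1 / (-6).
R2 ← R2 + 4·R1.
R2 ← R2 / (-5/3).
R1 ← R1 + 2/3·R2.
Reading off the reduced rows gives x_1 = -12/5, x_2 = -2/3.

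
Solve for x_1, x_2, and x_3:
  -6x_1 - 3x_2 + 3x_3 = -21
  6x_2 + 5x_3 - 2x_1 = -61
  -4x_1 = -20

Row-reduce the augmented matrix:
R1 ← R1 / (-6).
R2 ← R2 + 2·R1.
R3 ← R3 + 4·R1.
R2 ← R2 / (7).
R1 ← R1 − 1/2·R2.
R3 ← R3 − 2·R2.
R3 ← R3 / (-22/7).
R1 ← R1 + 11/14·R3.
R2 ← R2 − 4/7·R3.
Reading off the reduced rows gives x_1 = 5, x_2 = -6, x_3 = -3.

x_1 = 5, x_2 = -6, x_3 = -3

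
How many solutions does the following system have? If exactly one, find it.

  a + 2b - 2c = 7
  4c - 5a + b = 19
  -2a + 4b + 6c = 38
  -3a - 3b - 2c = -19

Row-reduce the augmented matrix:
R2 ← R2 + 5·R1.
R3 ← R3 + 2·R1.
R4 ← R4 + 3·R1.
R2 ← R2 / (11).
R1 ← R1 − 2·R2.
R3 ← R3 − 8·R2.
R4 ← R4 − 3·R2.
R3 ← R3 / (70/11).
R1 ← R1 + 10/11·R3.
R2 ← R2 + 6/11·R3.
R4 ← R4 + 70/11·R3.
R4 reduces to 0 = 0, so the extra equation is consistent.
Reading off the reduced rows gives a = -1, b = 6, c = 2.

a = -1, b = 6, c = 2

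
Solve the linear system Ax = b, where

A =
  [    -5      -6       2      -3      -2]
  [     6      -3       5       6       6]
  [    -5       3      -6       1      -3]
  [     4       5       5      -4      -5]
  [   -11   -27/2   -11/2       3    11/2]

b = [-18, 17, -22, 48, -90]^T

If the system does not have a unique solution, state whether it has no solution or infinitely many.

infinitely many solutions

Row-reduce:
R1 ← R1 / (-5).
R2 ← R2 − 6·R1.
R3 ← R3 + 5·R1.
R4 ← R4 − 4·R1.
R5 ← R5 + 11·R1.
R2 ← R2 / (-51/5).
R1 ← R1 − 6/5·R2.
R3 ← R3 − 9·R2.
R4 ← R4 − 1/5·R2.
R5 ← R5 + 3/10·R2.
R3 ← R3 / (-25/17).
R1 ← R1 − 8/17·R3.
R2 ← R2 + 37/51·R3.
R4 ← R4 − 344/51·R3.
R5 ← R5 + 172/17·R3.
R4 ← R4 / (1628/75).
R1 ← R1 − 71/25·R4.
R2 ← R2 + 244/75·R4.
R3 ← R3 + 104/25·R4.
R5 ← R5 + 814/25·R4.
Rank is 4 with 5 unknowns, leaving x_5 free.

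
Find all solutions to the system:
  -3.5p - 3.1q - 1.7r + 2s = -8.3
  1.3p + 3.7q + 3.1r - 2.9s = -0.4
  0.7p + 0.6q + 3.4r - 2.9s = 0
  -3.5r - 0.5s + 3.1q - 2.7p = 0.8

Row-reduce the augmented matrix:
R1 ← R1 / (-7/2).
R2 ← R2 − 13/10·R1.
R3 ← R3 − 7/10·R1.
R4 ← R4 + 27/10·R1.
R2 ← R2 / (446/175).
R1 ← R1 − 31/35·R2.
R3 ← R3 + 1/50·R2.
R4 ← R4 − 961/175·R2.
R3 ← R3 / (6867/2230).
R1 ← R1 + 83/223·R3.
R2 ← R2 − 216/223·R3.
R4 ← R4 + 8371/1115·R3.
R4 ← R4 / (-121244/34335).
R1 ← R1 + 865/6867·R4.
R2 ← R2 + 167/3052·R4.
R3 ← R3 + 22451/27468·R4.
Reading off the reduced rows gives p = 3, q = -1, r = -3, s = -3.

p = 3, q = -1, r = -3, s = -3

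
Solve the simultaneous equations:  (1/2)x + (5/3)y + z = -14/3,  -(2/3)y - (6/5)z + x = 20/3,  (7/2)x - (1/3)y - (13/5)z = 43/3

Row-reduce:
R1 ← R1 / (1/2).
R2 ← R2 − 1·R1.
R3 ← R3 − 7/2·R1.
R2 ← R2 / (-4).
R1 ← R1 − 10/3·R2.
R3 ← R3 + 12·R2.
Row 3 reduces to 0 = -1, a contradiction. The system is inconsistent.

no solution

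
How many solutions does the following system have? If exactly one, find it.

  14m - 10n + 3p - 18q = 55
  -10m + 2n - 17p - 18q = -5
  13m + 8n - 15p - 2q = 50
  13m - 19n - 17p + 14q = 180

m = 3, n = -4, p = -3, q = 1

Row-reduce the augmented matrix:
R1 ← R1 / (14).
R2 ← R2 + 10·R1.
R3 ← R3 − 13·R1.
R4 ← R4 − 13·R1.
R2 ← R2 / (-36/7).
R1 ← R1 + 5/7·R2.
R3 ← R3 − 121/7·R2.
R4 ← R4 + 68/7·R2.
R3 ← R3 / (-1219/18).
R1 ← R1 − 41/18·R3.
R2 ← R2 − 26/9·R3.
R4 ← R4 − 149/18·R3.
R4 ← R4 / (95230/1219).
R1 ← R1 − 8/1219·R4.
R2 ← R2 − 2686/1219·R4.
R3 ← R3 − 1602/1219·R4.
Reading off the reduced rows gives m = 3, n = -4, p = -3, q = 1.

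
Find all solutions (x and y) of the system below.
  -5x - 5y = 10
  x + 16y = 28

Row-reduce the augmented matrix:
R1 ← R1 / (-5).
R2 ← R2 − 1·R1.
R2 ← R2 / (15).
R1 ← R1 − 1·R2.
Reading off the reduced rows gives x = -4, y = 2.

x = -4, y = 2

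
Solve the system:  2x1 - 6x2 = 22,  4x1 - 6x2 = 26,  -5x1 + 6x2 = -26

no solution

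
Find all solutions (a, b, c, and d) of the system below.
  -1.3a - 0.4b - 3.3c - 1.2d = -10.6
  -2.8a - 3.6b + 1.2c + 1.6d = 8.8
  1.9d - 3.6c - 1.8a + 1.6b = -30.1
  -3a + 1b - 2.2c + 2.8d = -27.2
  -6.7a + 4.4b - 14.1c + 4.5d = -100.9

a = 2, b = -4, c = 4, d = -3

Row-reduce the augmented matrix:
R1 ← R1 / (-13/10).
R2 ← R2 + 14/5·R1.
R3 ← R3 + 9/5·R1.
R4 ← R4 + 3·R1.
R5 ← R5 + 67/10·R1.
R2 ← R2 / (-178/65).
R1 ← R1 − 4/13·R2.
R3 ← R3 − 28/13·R2.
R4 ← R4 − 25/13·R2.
R5 ← R5 − 84/13·R2.
R3 ← R3 / (3339/445).
R1 ← R1 − 309/89·R3.
R2 ← R2 + 270/89·R3.
R4 ← R4 − 5006/445·R3.
R5 ← R5 − 10017/445·R3.
R4 ← R4 / (-9829/5565).
R1 ← R1 + 1319/742·R4.
R2 ← R2 − 461/371·R4.
R3 ← R3 − 2033/2226·R4.
R5 reduces to 0 = 0, so the extra equation is consistent.
Reading off the reduced rows gives a = 2, b = -4, c = 4, d = -3.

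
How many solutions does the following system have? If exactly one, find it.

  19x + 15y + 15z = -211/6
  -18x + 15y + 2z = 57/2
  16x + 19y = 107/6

x = -2/3, y = 3/2, z = -3

Row-reduce the augmented matrix:
R1 ← R1 / (19).
R2 ← R2 + 18·R1.
R3 ← R3 − 16·R1.
R2 ← R2 / (555/19).
R1 ← R1 − 15/19·R2.
R3 ← R3 − 121/19·R2.
R3 ← R3 / (-8972/555).
R1 ← R1 − 13/37·R3.
R2 ← R2 − 308/555·R3.
Reading off the reduced rows gives x = -2/3, y = 3/2, z = -3.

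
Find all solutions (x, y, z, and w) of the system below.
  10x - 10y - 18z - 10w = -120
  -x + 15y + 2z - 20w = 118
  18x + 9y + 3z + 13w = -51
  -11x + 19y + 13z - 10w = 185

x = -3, y = 3, z = 5, w = -3

Row-reduce the augmented matrix:
R1 ← R1 / (10).
R2 ← R2 + 1·R1.
R3 ← R3 − 18·R1.
R4 ← R4 + 11·R1.
R2 ← R2 / (14).
R1 ← R1 + 1·R2.
R3 ← R3 − 27·R2.
R4 ← R4 − 8·R2.
R3 ← R3 / (2451/70).
R1 ← R1 + 25/14·R3.
R2 ← R2 − 1/70·R3.
R4 ← R4 + 242/35·R3.
R4 ← R4 / (12547/2451).
R1 ← R1 − 2810/2451·R4.
R2 ← R2 + 3748/2451·R4.
R3 ← R3 − 5005/2451·R4.
Reading off the reduced rows gives x = -3, y = 3, z = 5, w = -3.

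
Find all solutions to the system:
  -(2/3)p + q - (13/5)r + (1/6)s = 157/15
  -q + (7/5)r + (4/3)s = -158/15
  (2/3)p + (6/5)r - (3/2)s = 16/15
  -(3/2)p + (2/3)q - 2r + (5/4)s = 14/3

no solution

Row-reduce:
R1 ← R1 / (-2/3).
R3 ← R3 − 2/3·R1.
R4 ← R4 + 3/2·R1.
R2 ← R2 / (-1).
R1 ← R1 + 3/2·R2.
R3 ← R3 − 1·R2.
R4 ← R4 + 19/12·R2.
Swap R3 and R4.
R3 ← R3 / (49/30).
R1 ← R1 − 9/5·R3.
R2 ← R2 + 7/5·R3.
Row 4 reduces to 0 = 1, a contradiction. The system is inconsistent.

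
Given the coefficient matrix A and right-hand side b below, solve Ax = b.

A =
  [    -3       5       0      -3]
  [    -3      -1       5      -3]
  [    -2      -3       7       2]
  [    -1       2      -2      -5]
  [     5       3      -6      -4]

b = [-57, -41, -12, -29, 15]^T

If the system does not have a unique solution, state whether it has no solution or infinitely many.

x_1 = 5, x_2 = -6, x_3 = -4, x_4 = 4

Row-reduce the augmented matrix:
R1 ← R1 / (-3).
R2 ← R2 + 3·R1.
R3 ← R3 + 2·R1.
R4 ← R4 + 1·R1.
R5 ← R5 − 5·R1.
R2 ← R2 / (-6).
R1 ← R1 + 5/3·R2.
R3 ← R3 + 19/3·R2.
R4 ← R4 − 1/3·R2.
R5 ← R5 − 34/3·R2.
R3 ← R3 / (31/18).
R1 ← R1 + 25/18·R3.
R2 ← R2 + 5/6·R3.
R4 ← R4 + 31/18·R3.
R5 ← R5 − 31/9·R3.
Swap R4 and R5.
R4 ← R4 / (-17).
R1 ← R1 − 131/31·R4.
R2 ← R2 − 60/31·R4.
R3 ← R3 − 72/31·R4.
R5 reduces to 0 = 0, so the extra equation is consistent.
Reading off the reduced rows gives x_1 = 5, x_2 = -6, x_3 = -4, x_4 = 4.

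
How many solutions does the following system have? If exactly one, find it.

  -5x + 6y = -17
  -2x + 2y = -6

Row-reduce the augmented matrix:
R1 ← R1 / (-5).
R2 ← R2 + 2·R1.
R2 ← R2 / (-2/5).
R1 ← R1 + 6/5·R2.
Reading off the reduced rows gives x = 1, y = -2.

x = 1, y = -2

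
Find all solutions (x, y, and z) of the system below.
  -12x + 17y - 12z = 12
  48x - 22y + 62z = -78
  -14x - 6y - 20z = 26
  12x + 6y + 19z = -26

no solution

Row-reduce:
R1 ← R1 / (-12).
R2 ← R2 − 48·R1.
R3 ← R3 + 14·R1.
R4 ← R4 − 12·R1.
R2 ← R2 / (46).
R1 ← R1 + 17/12·R2.
R3 ← R3 + 155/6·R2.
R4 ← R4 − 23·R2.
R3 ← R3 / (257/138).
R1 ← R1 − 395/276·R3.
R2 ← R2 − 7/23·R3.
Row 4 reduces to 0 = 1, a contradiction. The system is inconsistent.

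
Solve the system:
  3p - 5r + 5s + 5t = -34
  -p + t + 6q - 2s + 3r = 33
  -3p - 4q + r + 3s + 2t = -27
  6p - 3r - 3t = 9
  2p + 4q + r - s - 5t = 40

Row-reduce the augmented matrix:
R1 ← R1 / (3).
R2 ← R2 + 1·R1.
R3 ← R3 + 3·R1.
R4 ← R4 − 6·R1.
R5 ← R5 − 2·R1.
R2 ← R2 / (6).
R3 ← R3 + 4·R2.
R5 ← R5 − 4·R2.
R3 ← R3 / (-28/9).
R1 ← R1 + 5/3·R3.
R2 ← R2 − 2/9·R3.
R4 ← R4 − 7·R3.
R5 ← R5 − 31/9·R3.
R4 ← R4 / (15/2).
R1 ← R1 + 5/2·R4.
R2 ← R2 − 1/2·R4.
R3 ← R3 + 5/2·R4.
R5 ← R5 − 9/2·R4.
R5 ← R5 / (-311/70).
R1 ← R1 + 11/14·R5.
R2 ← R2 − 87/140·R5.
R3 ← R3 + 4/7·R5.
R4 ← R4 − 9/10·R5.
Reading off the reduced rows gives p = 2, q = 4, r = 4, s = -1, t = -3.

p = 2, q = 4, r = 4, s = -1, t = -3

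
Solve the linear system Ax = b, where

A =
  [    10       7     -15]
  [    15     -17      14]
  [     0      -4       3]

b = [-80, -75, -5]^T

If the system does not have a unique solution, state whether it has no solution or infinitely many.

x_1 = -4, x_2 = 5, x_3 = 5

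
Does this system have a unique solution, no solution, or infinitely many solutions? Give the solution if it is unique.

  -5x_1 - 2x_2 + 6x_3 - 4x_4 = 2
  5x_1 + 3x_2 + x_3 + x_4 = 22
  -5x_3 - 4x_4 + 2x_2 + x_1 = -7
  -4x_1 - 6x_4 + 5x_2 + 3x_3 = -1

Row-reduce the augmented matrix:
R1 ← R1 / (-5).
R2 ← R2 − 5·R1.
R3 ← R3 − 1·R1.
R4 ← R4 + 4·R1.
R1 ← R1 − 2/5·R2.
R3 ← R3 − 8/5·R2.
R4 ← R4 − 33/5·R2.
R3 ← R3 / (-15).
R1 ← R1 + 4·R3.
R2 ← R2 − 7·R3.
R4 ← R4 + 48·R3.
R4 ← R4 / (17).
R1 ← R1 − 2·R4.
R2 ← R2 + 3·R4.
Reading off the reduced rows gives x_1 = 4, x_2 = 0, x_3 = 3, x_4 = -1.

x_1 = 4, x_2 = 0, x_3 = 3, x_4 = -1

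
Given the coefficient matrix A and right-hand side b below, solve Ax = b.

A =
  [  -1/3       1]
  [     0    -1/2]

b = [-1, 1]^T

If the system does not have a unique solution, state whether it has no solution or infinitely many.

x_1 = -3, x_2 = -2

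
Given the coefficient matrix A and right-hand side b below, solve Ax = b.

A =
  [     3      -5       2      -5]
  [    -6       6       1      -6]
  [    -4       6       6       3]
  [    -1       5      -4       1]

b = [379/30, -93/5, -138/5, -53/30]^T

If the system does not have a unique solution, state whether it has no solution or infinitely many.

Row-reduce the augmented matrix:
R1 ← R1 / (3).
R2 ← R2 + 6·R1.
R3 ← R3 + 4·R1.
R4 ← R4 + 1·R1.
R2 ← R2 / (-4).
R1 ← R1 + 5/3·R2.
R3 ← R3 + 2/3·R2.
R4 ← R4 − 10/3·R2.
R3 ← R3 / (47/6).
R1 ← R1 + 17/12·R3.
R2 ← R2 + 5/4·R3.
R4 ← R4 − 5/6·R3.
R4 ← R4 / (-653/47).
R1 ← R1 − 453/94·R4.
R2 ← R2 − 361/94·R4.
R3 ← R3 + 6/47·R4.
Reading off the reduced rows gives x_1 = 5/2, x_2 = -1, x_3 = -8/5, x_4 = -2/3.

x_1 = 5/2, x_2 = -1, x_3 = -8/5, x_4 = -2/3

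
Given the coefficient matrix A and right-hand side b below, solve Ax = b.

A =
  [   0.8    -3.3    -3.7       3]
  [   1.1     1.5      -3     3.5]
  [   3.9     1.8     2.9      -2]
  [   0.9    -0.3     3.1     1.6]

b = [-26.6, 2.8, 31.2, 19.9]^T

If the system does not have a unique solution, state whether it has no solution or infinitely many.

Row-reduce the augmented matrix:
R1 ← R1 / (4/5).
R2 ← R2 − 11/10·R1.
R3 ← R3 − 39/10·R1.
R4 ← R4 − 9/10·R1.
R2 ← R2 / (483/80).
R1 ← R1 + 33/8·R2.
R3 ← R3 − 1431/80·R2.
R4 ← R4 − 273/80·R2.
R3 ← R3 / (11876/805).
R1 ← R1 + 515/161·R3.
R2 ← R2 − 167/483·R3.
R4 ← R4 − 1399/230·R3.
R4 ← R4 / (1109057/237520).
R1 ← R1 − 2845/23752·R4.
R2 ← R2 − 5765/23752·R4.
R3 ← R3 + 23785/23752·R4.
Reading off the reduced rows gives x_1 = 3, x_2 = 5, x_3 = 5, x_4 = 2.

x_1 = 3, x_2 = 5, x_3 = 5, x_4 = 2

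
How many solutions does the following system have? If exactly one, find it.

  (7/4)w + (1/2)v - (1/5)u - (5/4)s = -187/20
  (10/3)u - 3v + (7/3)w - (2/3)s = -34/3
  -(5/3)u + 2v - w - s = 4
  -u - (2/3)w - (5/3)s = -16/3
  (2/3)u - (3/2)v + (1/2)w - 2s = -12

Row-reduce:
R1 ← R1 / (-1/5).
R2 ← R2 − 10/3·R1.
R3 ← R3 + 5/3·R1.
R4 ← R4 + 1·R1.
R5 ← R5 − 2/3·R1.
R2 ← R2 / (16/3).
R1 ← R1 + 5/2·R2.
R3 ← R3 + 13/6·R2.
R4 ← R4 + 5/2·R2.
R5 ← R5 − 1/6·R2.
R3 ← R3 / (-535/192).
R1 ← R1 − 385/64·R3.
R2 ← R2 − 189/32·R3.
R4 ← R4 − 1027/192·R3.
R5 ← R5 − 1027/192·R3.
R4 ← R4 / (-2239/535).
R1 ← R1 + 252/107·R4.
R2 ← R2 + 1383/535·R4.
R3 ← R3 + 131/535·R4.
R5 ← R5 + 2239/535·R4.
Row 5 reduces to 0 = -1, a contradiction. The system is inconsistent.

no solution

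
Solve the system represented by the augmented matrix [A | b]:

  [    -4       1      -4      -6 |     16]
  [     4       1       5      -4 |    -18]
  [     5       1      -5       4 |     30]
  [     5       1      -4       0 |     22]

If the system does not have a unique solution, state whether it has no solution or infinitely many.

Row-reduce the augmented matrix:
R1 ← R1 / (-4).
R2 ← R2 − 4·R1.
R3 ← R3 − 5·R1.
R4 ← R4 − 5·R1.
R2 ← R2 / (2).
R1 ← R1 + 1/4·R2.
R3 ← R3 − 9/4·R2.
R4 ← R4 − 9/4·R2.
R3 ← R3 / (-89/8).
R1 ← R1 − 9/8·R3.
R2 ← R2 − 1/2·R3.
R4 ← R4 + 81/8·R3.
R4 ← R4 / (-294/89).
R1 ← R1 − 92/89·R4.
R2 ← R2 + 414/89·R4.
R3 ← R3 + 62/89·R4.
Reading off the reduced rows gives x_1 = 0, x_2 = 6, x_3 = -4, x_4 = 1.

x_1 = 0, x_2 = 6, x_3 = -4, x_4 = 1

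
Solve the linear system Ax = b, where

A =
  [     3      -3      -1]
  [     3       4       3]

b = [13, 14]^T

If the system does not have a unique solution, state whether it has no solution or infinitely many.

infinitely many solutions

Row-reduce:
R1 ← R1 / (3).
R2 ← R2 − 3·R1.
R2 ← R2 / (7).
R1 ← R1 + 1·R2.
Rank is 2 with 3 unknowns, leaving x_3 free.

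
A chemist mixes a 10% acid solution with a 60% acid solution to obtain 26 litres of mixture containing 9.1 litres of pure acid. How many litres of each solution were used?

Let a = litres of solution A, b = litres of solution B.
  a + b = 26
  (1/10)a + (3/5)b = 91/10
Row-reduce the augmented matrix:
R2 ← R2 − 1/10·R1.
R2 ← R2 / (1/2).
R1 ← R1 − 1·R2.
Reading off the reduced rows gives a = 13, b = 13.

litres of solution A: 13, litres of solution B: 13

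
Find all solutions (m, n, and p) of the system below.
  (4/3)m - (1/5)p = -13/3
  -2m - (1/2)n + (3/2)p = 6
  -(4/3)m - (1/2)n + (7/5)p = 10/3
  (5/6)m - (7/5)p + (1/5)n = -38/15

Row-reduce:
R1 ← R1 / (4/3).
R2 ← R2 + 2·R1.
R3 ← R3 + 4/3·R1.
R4 ← R4 − 5/6·R1.
R2 ← R2 / (-1/2).
R3 ← R3 + 1/2·R2.
R4 ← R4 − 1/5·R2.
Swap R3 and R4.
R3 ← R3 / (-159/200).
R1 ← R1 + 3/20·R3.
R2 ← R2 + 12/5·R3.
Row 4 reduces to 0 = -1/2, a contradiction. The system is inconsistent.

no solution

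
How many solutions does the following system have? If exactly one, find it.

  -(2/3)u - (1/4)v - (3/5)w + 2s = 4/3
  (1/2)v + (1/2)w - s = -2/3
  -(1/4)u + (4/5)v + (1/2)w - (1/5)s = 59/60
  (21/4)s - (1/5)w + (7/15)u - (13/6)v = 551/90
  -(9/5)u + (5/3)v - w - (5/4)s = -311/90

u = 3, v = 8/3, w = 0, s = 2

Row-reduce the augmented matrix:
R1 ← R1 / (-2/3).
R3 ← R3 + 1/4·R1.
R4 ← R4 − 7/15·R1.
R5 ← R5 + 9/5·R1.
R2 ← R2 / (1/2).
R1 ← R1 − 3/8·R2.
R3 ← R3 − 143/160·R2.
R4 ← R4 + 281/120·R2.
R5 ← R5 − 281/120·R2.
R3 ← R3 / (-27/160).
R1 ← R1 − 21/40·R3.
R2 ← R2 − 1·R3.
R4 ← R4 − 1033/600·R3.
R5 ← R5 + 1033/600·R3.
R4 ← R4 / (85141/8100).
R1 ← R1 − 16/45·R4.
R2 ← R2 − 80/27·R4.
R3 ← R3 + 134/27·R4.
R5 ← R5 + 85141/8100·R4.
R5 reduces to 0 = 0, so the extra equation is consistent.
Reading off the reduced rows gives u = 3, v = 8/3, w = 0, s = 2.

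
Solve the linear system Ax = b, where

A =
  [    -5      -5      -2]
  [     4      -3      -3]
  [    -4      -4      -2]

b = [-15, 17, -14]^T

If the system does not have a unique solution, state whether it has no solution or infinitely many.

x_1 = 5, x_2 = -4, x_3 = 5

Row-reduce the augmented matrix:
R1 ← R1 / (-5).
R2 ← R2 − 4·R1.
R3 ← R3 + 4·R1.
R2 ← R2 / (-7).
R1 ← R1 − 1·R2.
R3 ← R3 / (-2/5).
R1 ← R1 + 9/35·R3.
R2 ← R2 − 23/35·R3.
Reading off the reduced rows gives x_1 = 5, x_2 = -4, x_3 = 5.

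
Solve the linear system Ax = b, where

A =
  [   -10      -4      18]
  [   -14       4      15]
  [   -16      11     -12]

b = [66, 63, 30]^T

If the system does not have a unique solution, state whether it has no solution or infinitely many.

x_1 = -4, x_2 = -2, x_3 = 1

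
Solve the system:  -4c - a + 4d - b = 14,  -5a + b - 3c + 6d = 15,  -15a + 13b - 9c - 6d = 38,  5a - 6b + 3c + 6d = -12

Row-reduce:
R1 ← R1 / (-1).
R2 ← R2 + 5·R1.
R3 ← R3 + 15·R1.
R4 ← R4 − 5·R1.
R2 ← R2 / (6).
R1 ← R1 − 1·R2.
R3 ← R3 − 28·R2.
R4 ← R4 + 11·R2.
R3 ← R3 / (-85/3).
R1 ← R1 − 7/6·R3.
R2 ← R2 − 17/6·R3.
R4 ← R4 − 85/6·R3.
Row 4 reduces to 0 = -1/2, a contradiction. The system is inconsistent.

no solution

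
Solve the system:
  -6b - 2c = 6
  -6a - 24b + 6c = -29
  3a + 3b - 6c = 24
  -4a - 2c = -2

no solution

Row-reduce:
Swap R1 and R2.
R1 ← R1 / (-6).
R3 ← R3 − 3·R1.
R4 ← R4 + 4·R1.
R2 ← R2 / (-6).
R1 ← R1 − 4·R2.
R3 ← R3 + 9·R2.
R4 ← R4 − 16·R2.
Swap R3 and R4.
R3 ← R3 / (-34/3).
R1 ← R1 + 7/3·R3.
R2 ← R2 − 1/3·R3.
Row 4 reduces to 0 = 1/2, a contradiction. The system is inconsistent.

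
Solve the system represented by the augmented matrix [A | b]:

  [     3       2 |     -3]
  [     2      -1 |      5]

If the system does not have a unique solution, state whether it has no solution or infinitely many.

From equation 2: x_2 = -5 + 2·x_1.
Substitute into equation 1 and solve: x_1 = 1.
Then x_2 = -3.

x_1 = 1, x_2 = -3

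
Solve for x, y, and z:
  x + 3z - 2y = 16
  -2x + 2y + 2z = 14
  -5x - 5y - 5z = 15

x = -5, y = -3, z = 5

Row-reduce the augmented matrix:
R2 ← R2 + 2·R1.
R3 ← R3 + 5·R1.
R2 ← R2 / (-2).
R1 ← R1 + 2·R2.
R3 ← R3 + 15·R2.
R3 ← R3 / (-50).
R1 ← R1 + 5·R3.
R2 ← R2 + 4·R3.
Reading off the reduced rows gives x = -5, y = -3, z = 5.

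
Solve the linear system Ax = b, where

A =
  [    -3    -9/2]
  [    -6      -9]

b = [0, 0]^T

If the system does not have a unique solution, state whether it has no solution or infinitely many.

infinitely many solutions

Row-reduce:
R1 ← R1 / (-3).
R2 ← R2 + 6·R1.
Rank is 1 with 2 unknowns, leaving x_2 free.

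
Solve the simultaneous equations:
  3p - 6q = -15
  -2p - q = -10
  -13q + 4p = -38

Row-reduce:
R1 ← R1 / (3).
R2 ← R2 + 2·R1.
R3 ← R3 − 4·R1.
R2 ← R2 / (-5).
R1 ← R1 + 2·R2.
R3 ← R3 + 5·R2.
Row 3 reduces to 0 = 2, a contradiction. The system is inconsistent.

no solution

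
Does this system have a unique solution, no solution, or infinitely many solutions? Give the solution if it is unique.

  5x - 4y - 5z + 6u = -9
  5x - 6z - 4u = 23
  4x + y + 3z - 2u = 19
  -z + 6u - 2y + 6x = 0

Row-reduce the augmented matrix:
R1 ← R1 / (5).
R2 ← R2 − 5·R1.
R3 ← R3 − 4·R1.
R4 ← R4 − 6·R1.
R2 ← R2 / (4).
R1 ← R1 + 4/5·R2.
R3 ← R3 − 21/5·R2.
R4 ← R4 − 14/5·R2.
R3 ← R3 / (161/20).
R1 ← R1 + 6/5·R3.
R2 ← R2 + 1/4·R3.
R4 ← R4 − 57/10·R3.
R4 ← R4 / (512/161).
R1 ← R1 + 40/161·R4.
R2 ← R2 + 384/161·R4.
R3 ← R3 − 74/161·R4.
Reading off the reduced rows gives x = 3, y = 3, z = 0, u = -2.

x = 3, y = 3, z = 0, u = -2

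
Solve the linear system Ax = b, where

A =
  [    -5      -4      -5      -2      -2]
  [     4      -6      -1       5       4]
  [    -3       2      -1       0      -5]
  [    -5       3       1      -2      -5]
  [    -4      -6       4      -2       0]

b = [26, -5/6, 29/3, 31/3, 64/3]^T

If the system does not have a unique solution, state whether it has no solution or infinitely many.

Row-reduce the augmented matrix:
R1 ← R1 / (-5).
R2 ← R2 − 4·R1.
R3 ← R3 + 3·R1.
R4 ← R4 + 5·R1.
R5 ← R5 + 4·R1.
R2 ← R2 / (-46/5).
R1 ← R1 − 4/5·R2.
R3 ← R3 − 22/5·R2.
R4 ← R4 − 7·R2.
R5 ← R5 + 14/5·R2.
R3 ← R3 / (-9/23).
R1 ← R1 − 13/23·R3.
R2 ← R2 − 25/46·R3.
R4 ← R4 − 101/46·R3.
R5 ← R5 − 219/23·R3.
R4 ← R4 / (166/9).
R1 ← R1 − 43/9·R4.
R2 ← R2 − 32/9·R4.
R3 ← R3 + 65/9·R4.
R5 ← R5 − 202/3·R4.
R5 ← R5 / (-839/166).
R1 ← R1 − 311/332·R5.
R2 ← R2 + 141/166·R5.
R3 ← R3 − 163/332·R5.
R4 ← R4 + 289/332·R5.
Reading off the reduced rows gives x_1 = -3/2, x_2 = -8/3, x_3 = -1/2, x_4 = -2/3, x_5 = -2.

x_1 = -3/2, x_2 = -8/3, x_3 = -1/2, x_4 = -2/3, x_5 = -2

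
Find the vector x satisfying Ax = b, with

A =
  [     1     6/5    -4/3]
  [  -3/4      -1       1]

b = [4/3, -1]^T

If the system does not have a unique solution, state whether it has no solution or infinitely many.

Row-reduce:
R2 ← R2 + 3/4·R1.
R2 ← R2 / (-1/10).
R1 ← R1 − 6/5·R2.
Rank is 2 with 3 unknowns, leaving x_3 free.

infinitely many solutions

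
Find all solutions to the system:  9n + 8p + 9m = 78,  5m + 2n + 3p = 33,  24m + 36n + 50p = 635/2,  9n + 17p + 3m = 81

no solution

Row-reduce:
R1 ← R1 / (9).
R2 ← R2 − 5·R1.
R3 ← R3 − 24·R1.
R4 ← R4 − 3·R1.
R2 ← R2 / (-3).
R1 ← R1 − 1·R2.
R3 ← R3 − 12·R2.
R4 ← R4 − 6·R2.
R3 ← R3 / (206/9).
R1 ← R1 − 11/27·R3.
R2 ← R2 − 13/27·R3.
R4 ← R4 − 103/9·R3.
Row 4 reduces to 0 = 1/4, a contradiction. The system is inconsistent.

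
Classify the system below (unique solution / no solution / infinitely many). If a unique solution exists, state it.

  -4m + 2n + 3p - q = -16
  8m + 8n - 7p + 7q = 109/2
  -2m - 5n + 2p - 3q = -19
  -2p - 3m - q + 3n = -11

Row-reduce:
R1 ← R1 / (-4).
R2 ← R2 − 8·R1.
R3 ← R3 + 2·R1.
R4 ← R4 + 3·R1.
R2 ← R2 / (12).
R1 ← R1 + 1/2·R2.
R3 ← R3 + 6·R2.
R4 ← R4 − 3/2·R2.
Swap R3 and R4.
R3 ← R3 / (-33/8).
R1 ← R1 + 19/24·R3.
R2 ← R2 + 1/12·R3.
Row 4 reduces to 0 = 1/4, a contradiction. The system is inconsistent.

no solution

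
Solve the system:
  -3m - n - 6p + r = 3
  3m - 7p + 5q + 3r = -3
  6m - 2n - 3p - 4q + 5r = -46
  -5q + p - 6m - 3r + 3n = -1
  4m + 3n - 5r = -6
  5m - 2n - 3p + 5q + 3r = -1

no solution

Row-reduce:
R1 ← R1 / (-3).
R2 ← R2 − 3·R1.
R3 ← R3 − 6·R1.
R4 ← R4 + 6·R1.
R5 ← R5 − 4·R1.
R6 ← R6 − 5·R1.
R2 ← R2 / (-1).
R1 ← R1 − 1/3·R2.
R3 ← R3 + 4·R2.
R4 ← R4 − 5·R2.
R5 ← R5 − 5/3·R2.
R6 ← R6 + 11/3·R2.
R3 ← R3 / (37).
R1 ← R1 + 7/3·R3.
R2 ← R2 − 13·R3.
R4 ← R4 + 52·R3.
R5 ← R5 + 89/3·R3.
R6 ← R6 − 104/3·R3.
R4 ← R4 / (-508/37).
R1 ← R1 − 17/111·R4.
R2 ← R2 − 127/37·R4.
R3 ← R3 + 24/37·R4.
R5 ← R5 + 1211/111·R4.
R6 ← R6 − 1016/111·R4.
R5 ← R5 / (-3091/508).
R1 ← R1 − 233/508·R5.
R2 ← R2 + 1/4·R5.
R3 ← R3 + 45/127·R5.
R4 ← R4 + 87/508·R5.
Row 6 reduces to 0 = -2/3, a contradiction. The system is inconsistent.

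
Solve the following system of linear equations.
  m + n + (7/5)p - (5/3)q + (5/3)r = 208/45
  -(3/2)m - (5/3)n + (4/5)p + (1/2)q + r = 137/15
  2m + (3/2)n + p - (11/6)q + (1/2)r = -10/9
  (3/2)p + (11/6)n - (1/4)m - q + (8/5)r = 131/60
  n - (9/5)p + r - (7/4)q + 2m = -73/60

Row-reduce the augmented matrix:
R2 ← R2 + 3/2·R1.
R3 ← R3 − 2·R1.
R4 ← R4 + 1/4·R1.
R5 ← R5 − 2·R1.
R2 ← R2 / (-1/6).
R1 ← R1 − 1·R2.
R3 ← R3 + 1/2·R2.
R4 ← R4 − 25/12·R2.
R5 ← R5 + 1·R2.
R3 ← R3 / (-21/2).
R1 ← R1 − 94/5·R3.
R2 ← R2 + 87/5·R3.
R4 ← R4 − 381/10·R3.
R5 ← R5 + 22·R3.
R4 ← R4 / (67/84).
R1 ← R1 + 5/21·R4.
R2 ← R2 + 3/7·R4.
R3 ← R3 + 5/7·R4.
R5 ← R5 + 179/84·R4.
R5 ← R5 / (-14359/6030).
R1 ← R1 + 1198/603·R5.
R2 ← R2 + 311/1005·R5.
R3 ← R3 + 646/603·R5.
R4 ← R4 + 1098/335·R5.
Reading off the reduced rows gives m = -1, n = -3, p = 1, q = -5/3, r = 8/3.

m = -1, n = -3, p = 1, q = -5/3, r = 8/3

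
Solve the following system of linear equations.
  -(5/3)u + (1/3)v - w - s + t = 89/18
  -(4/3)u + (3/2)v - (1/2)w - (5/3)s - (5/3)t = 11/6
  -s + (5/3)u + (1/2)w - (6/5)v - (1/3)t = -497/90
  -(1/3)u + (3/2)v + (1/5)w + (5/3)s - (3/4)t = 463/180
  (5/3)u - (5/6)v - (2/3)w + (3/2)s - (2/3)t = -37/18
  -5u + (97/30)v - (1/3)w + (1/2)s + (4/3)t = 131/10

Row-reduce the augmented matrix:
R1 ← R1 / (-5/3).
R2 ← R2 + 4/3·R1.
R3 ← R3 − 5/3·R1.
R4 ← R4 + 1/3·R1.
R5 ← R5 − 5/3·R1.
R6 ← R6 + 5·R1.
R2 ← R2 / (37/30).
R1 ← R1 + 1/5·R2.
R3 ← R3 + 13/15·R2.
R4 ← R4 − 43/30·R2.
R5 ← R5 + 1/2·R2.
R6 ← R6 − 67/30·R2.
R3 ← R3 / (-107/370).
R1 ← R1 − 24/37·R3.
R2 ← R2 − 9/37·R3.
R4 ← R4 − 19/370·R3.
R5 ← R5 + 343/222·R3.
R6 ← R6 − 2357/1110·R3.
R4 ← R4 / (3869/1605).
R1 ← R1 + 577/107·R4.
R2 ← R2 + 310/107·R4.
R3 ← R3 − 2896/321·R4.
R5 ← R5 − 27133/1926·R4.
R6 ← R6 + 27133/1926·R4.
R5 ← R5 / (-470045/92856).
R1 ← R1 − 7295/15476·R5.
R2 ← R2 + 6355/7738·R5.
R3 ← R3 + 10740/3869·R5.
R4 ← R4 − 11089/15476·R5.
R6 ← R6 − 470045/92856·R5.
R6 reduces to 0 = 0, so the extra equation is consistent.
Reading off the reduced rows gives u = -1/2, v = 7/3, w = -2, s = 1/3, t = 5/3.

u = -1/2, v = 7/3, w = -2, s = 1/3, t = 5/3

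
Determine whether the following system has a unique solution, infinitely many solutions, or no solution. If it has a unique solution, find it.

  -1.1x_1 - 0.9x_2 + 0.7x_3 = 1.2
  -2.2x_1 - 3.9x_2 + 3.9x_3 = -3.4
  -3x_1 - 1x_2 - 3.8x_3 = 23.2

x_1 = -2, x_2 = -2, x_3 = -4

Row-reduce the augmented matrix:
R1 ← R1 / (-11/10).
R2 ← R2 + 11/5·R1.
R3 ← R3 + 3·R1.
R2 ← R2 / (-21/10).
R1 ← R1 − 9/11·R2.
R3 ← R3 − 16/11·R2.
R3 ← R3 / (-4594/1155).
R1 ← R1 − 26/77·R3.
R2 ← R2 + 25/21·R3.
Reading off the reduced rows gives x_1 = -2, x_2 = -2, x_3 = -4.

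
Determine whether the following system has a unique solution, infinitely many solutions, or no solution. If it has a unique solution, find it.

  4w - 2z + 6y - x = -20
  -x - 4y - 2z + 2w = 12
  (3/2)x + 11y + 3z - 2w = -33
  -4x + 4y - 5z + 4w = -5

no solution

Row-reduce:
R1 ← R1 / (-1).
R2 ← R2 + 1·R1.
R3 ← R3 − 3/2·R1.
R4 ← R4 + 4·R1.
R2 ← R2 / (-10).
R1 ← R1 + 6·R2.
R3 ← R3 − 20·R2.
R4 ← R4 + 20·R2.
Swap R3 and R4.
R3 ← R3 / (3).
R1 ← R1 − 2·R3.
Row 4 reduces to 0 = 1, a contradiction. The system is inconsistent.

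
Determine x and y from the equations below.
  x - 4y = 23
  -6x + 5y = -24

From equation 1: x = 23 + 4·y.
Substitute into equation 2 and solve: y = -6.
Then x = -1.

x = -1, y = -6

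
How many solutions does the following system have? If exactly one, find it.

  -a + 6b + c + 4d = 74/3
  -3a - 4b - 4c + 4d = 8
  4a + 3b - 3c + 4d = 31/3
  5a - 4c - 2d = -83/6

Row-reduce the augmented matrix:
R1 ← R1 / (-1).
R2 ← R2 + 3·R1.
R3 ← R3 − 4·R1.
R4 ← R4 − 5·R1.
R2 ← R2 / (-22).
R1 ← R1 + 6·R2.
R3 ← R3 − 27·R2.
R4 ← R4 − 30·R2.
R3 ← R3 / (-167/22).
R1 ← R1 − 10/11·R3.
R2 ← R2 − 7/22·R3.
R4 ← R4 + 94/11·R3.
R4 ← R4 / (-730/167).
R1 ← R1 + 100/167·R4.
R2 ← R2 − 132/167·R4.
R3 ← R3 + 224/167·R4.
Reading off the reduced rows gives a = -5/3, b = 2, c = 0, d = 11/4.

a = -5/3, b = 2, c = 0, d = 11/4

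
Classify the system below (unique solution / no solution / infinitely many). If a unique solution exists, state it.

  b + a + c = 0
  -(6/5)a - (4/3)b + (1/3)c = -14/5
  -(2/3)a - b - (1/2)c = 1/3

Row-reduce the augmented matrix:
R2 ← R2 + 6/5·R1.
R3 ← R3 + 2/3·R1.
R2 ← R2 / (-2/15).
R1 ← R1 − 1·R2.
R3 ← R3 + 1/3·R2.
R3 ← R3 / (-11/3).
R1 ← R1 − 25/2·R3.
R2 ← R2 + 23/2·R3.
Reading off the reduced rows gives a = 4, b = -2, c = -2.

a = 4, b = -2, c = -2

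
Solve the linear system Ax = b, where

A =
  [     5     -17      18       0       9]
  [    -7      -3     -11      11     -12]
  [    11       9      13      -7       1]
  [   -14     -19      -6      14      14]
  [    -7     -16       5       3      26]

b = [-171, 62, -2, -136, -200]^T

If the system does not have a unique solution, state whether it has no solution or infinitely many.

no solution

Row-reduce:
R1 ← R1 / (5).
R2 ← R2 + 7·R1.
R3 ← R3 − 11·R1.
R4 ← R4 + 14·R1.
R5 ← R5 + 7·R1.
R2 ← R2 / (-134/5).
R1 ← R1 + 17/5·R2.
R3 ← R3 − 232/5·R2.
R4 ← R4 + 333/5·R2.
R5 ← R5 + 199/5·R2.
R3 ← R3 / (-135/67).
R1 ← R1 − 241/134·R3.
R2 ← R2 + 71/134·R3.
R4 ← R4 − 1221/134·R3.
R5 ← R5 − 1221/134·R3.
R4 ← R4 / (617/15).
R1 ← R1 − 421/45·R4.
R2 ← R2 + 161/45·R4.
R3 ← R3 + 269/45·R4.
R5 ← R5 − 617/15·R4.
Row 5 reduces to 0 = -2, a contradiction. The system is inconsistent.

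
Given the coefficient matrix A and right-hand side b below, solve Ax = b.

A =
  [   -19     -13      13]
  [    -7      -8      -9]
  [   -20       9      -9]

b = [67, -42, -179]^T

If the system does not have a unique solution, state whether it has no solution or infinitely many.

x_1 = 4, x_2 = -5, x_3 = 6

Row-reduce the augmented matrix:
R1 ← R1 / (-19).
R2 ← R2 + 7·R1.
R3 ← R3 + 20·R1.
R2 ← R2 / (-61/19).
R1 ← R1 − 13/19·R2.
R3 ← R3 − 431/19·R2.
R3 ← R3 / (-7327/61).
R1 ← R1 + 221/61·R3.
R2 ← R2 − 262/61·R3.
Reading off the reduced rows gives x_1 = 4, x_2 = -5, x_3 = 6.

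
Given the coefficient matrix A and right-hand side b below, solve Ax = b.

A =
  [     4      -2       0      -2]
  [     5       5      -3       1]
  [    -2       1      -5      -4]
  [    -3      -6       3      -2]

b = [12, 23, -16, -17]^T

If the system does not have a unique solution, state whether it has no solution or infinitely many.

infinitely many solutions

Row-reduce:
R1 ← R1 / (4).
R2 ← R2 − 5·R1.
R3 ← R3 + 2·R1.
R4 ← R4 + 3·R1.
R2 ← R2 / (15/2).
R1 ← R1 + 1/2·R2.
R4 ← R4 + 15/2·R2.
R3 ← R3 / (-5).
R1 ← R1 + 1/5·R3.
R2 ← R2 + 2/5·R3.
Rank is 3 with 4 unknowns, leaving x_4 free.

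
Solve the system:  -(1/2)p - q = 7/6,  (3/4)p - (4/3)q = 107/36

p = 1, q = -5/3

Row-reduce the augmented matrix:
R1 ← R1 / (-1/2).
R2 ← R2 − 3/4·R1.
R2 ← R2 / (-17/6).
R1 ← R1 − 2·R2.
Reading off the reduced rows gives p = 1, q = -5/3.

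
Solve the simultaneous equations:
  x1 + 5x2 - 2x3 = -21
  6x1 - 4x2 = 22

infinitely many solutions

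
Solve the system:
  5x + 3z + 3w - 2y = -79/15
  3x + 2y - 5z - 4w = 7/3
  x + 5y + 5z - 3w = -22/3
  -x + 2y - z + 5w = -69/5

Row-reduce the augmented matrix:
R1 ← R1 / (5).
R2 ← R2 − 3·R1.
R3 ← R3 − 1·R1.
R4 ← R4 + 1·R1.
R2 ← R2 / (16/5).
R1 ← R1 + 2/5·R2.
R3 ← R3 − 27/5·R2.
R4 ← R4 − 8/5·R2.
R3 ← R3 / (127/8).
R1 ← R1 + 1/4·R3.
R2 ← R2 + 17/8·R3.
R4 ← R4 − 3·R3.
R4 ← R4 / (931/127).
R1 ← R1 + 7/254·R4.
R2 ← R2 + 125/127·R4.
R3 ← R3 − 99/254·R4.
Reading off the reduced rows gives x = -2/3, y = -7/3, z = -1/5, w = -2.

x = -2/3, y = -7/3, z = -1/5, w = -2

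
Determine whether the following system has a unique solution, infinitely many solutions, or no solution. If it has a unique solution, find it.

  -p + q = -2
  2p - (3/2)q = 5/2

Row-reduce the augmented matrix:
R1 ← R1 / (-1).
R2 ← R2 − 2·R1.
R2 ← R2 / (1/2).
R1 ← R1 + 1·R2.
Reading off the reduced rows gives p = -1, q = -3.

p = -1, q = -3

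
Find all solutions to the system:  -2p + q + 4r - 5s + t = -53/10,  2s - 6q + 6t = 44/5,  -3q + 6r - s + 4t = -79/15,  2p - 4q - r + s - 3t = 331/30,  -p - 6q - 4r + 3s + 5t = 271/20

Row-reduce the augmented matrix:
R1 ← R1 / (-2).
R4 ← R4 − 2·R1.
R5 ← R5 + 1·R1.
R2 ← R2 / (-6).
R1 ← R1 + 1/2·R2.
R3 ← R3 + 3·R2.
R4 ← R4 + 3·R2.
R5 ← R5 + 13/2·R2.
R3 ← R3 / (6).
R1 ← R1 + 2·R3.
R4 ← R4 − 3·R3.
R5 ← R5 + 6·R3.
R4 ← R4 / (-4).
R1 ← R1 − 5/3·R4.
R2 ← R2 + 1/3·R4.
R3 ← R3 + 1/3·R4.
R5 ← R5 − 4/3·R4.
R5 ← R5 / (-17/6).
R1 ← R1 + 71/24·R5.
R2 ← R2 + 13/24·R5.
R3 ← R3 − 5/8·R5.
R4 ← R4 − 11/8·R5.
Reading off the reduced rows gives p = 9/4, q = -9/5, r = -7/3, s = -2, t = 1/3.

p = 9/4, q = -9/5, r = -7/3, s = -2, t = 1/3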